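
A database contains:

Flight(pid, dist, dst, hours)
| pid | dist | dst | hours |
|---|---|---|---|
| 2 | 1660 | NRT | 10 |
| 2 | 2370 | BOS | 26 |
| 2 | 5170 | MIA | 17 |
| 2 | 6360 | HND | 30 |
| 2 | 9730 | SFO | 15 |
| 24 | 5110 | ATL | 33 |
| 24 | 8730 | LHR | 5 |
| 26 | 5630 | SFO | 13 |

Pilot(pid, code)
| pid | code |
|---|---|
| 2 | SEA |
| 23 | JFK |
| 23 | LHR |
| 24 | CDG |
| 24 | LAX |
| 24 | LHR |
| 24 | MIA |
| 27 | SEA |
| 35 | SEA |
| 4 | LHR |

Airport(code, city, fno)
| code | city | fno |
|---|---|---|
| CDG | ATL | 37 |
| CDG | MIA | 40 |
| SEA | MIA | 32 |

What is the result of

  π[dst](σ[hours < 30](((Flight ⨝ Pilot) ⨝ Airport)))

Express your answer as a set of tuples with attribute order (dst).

{BOS, LHR, MIA, NRT, SFO}

Natural join on pid: {(2, 1660, NRT, 10, SEA), (2, 2370, BOS, 26, SEA), (2, 5170, MIA, 17, SEA), (2, 6360, HND, 30, SEA), (2, 9730, SFO, 15, SEA), (24, 5110, ATL, 33, CDG), (24, 5110, ATL, 33, LAX), (24, 5110, ATL, 33, LHR), (24, 5110, ATL, 33, MIA), (24, 8730, LHR, 5, CDG), (24, 8730, LHR, 5, LAX), (24, 8730, LHR, 5, LHR), (24, 8730, LHR, 5, MIA)}
Natural join on code: {(2, 1660, NRT, 10, SEA, MIA, 32), (2, 2370, BOS, 26, SEA, MIA, 32), (2, 5170, MIA, 17, SEA, MIA, 32), (2, 6360, HND, 30, SEA, MIA, 32), (2, 9730, SFO, 15, SEA, MIA, 32), (24, 5110, ATL, 33, CDG, ATL, 37), (24, 5110, ATL, 33, CDG, MIA, 40), (24, 8730, LHR, 5, CDG, ATL, 37), (24, 8730, LHR, 5, CDG, MIA, 40)}
Selection hours < 30: {(2, 1660, NRT, 10, SEA, MIA, 32), (2, 2370, BOS, 26, SEA, MIA, 32), (2, 5170, MIA, 17, SEA, MIA, 32), (2, 9730, SFO, 15, SEA, MIA, 32), (24, 8730, LHR, 5, CDG, ATL, 37), (24, 8730, LHR, 5, CDG, MIA, 40)}
Keep only column(s) dst (1 duplicate(s) eliminated): {BOS, LHR, MIA, NRT, SFO}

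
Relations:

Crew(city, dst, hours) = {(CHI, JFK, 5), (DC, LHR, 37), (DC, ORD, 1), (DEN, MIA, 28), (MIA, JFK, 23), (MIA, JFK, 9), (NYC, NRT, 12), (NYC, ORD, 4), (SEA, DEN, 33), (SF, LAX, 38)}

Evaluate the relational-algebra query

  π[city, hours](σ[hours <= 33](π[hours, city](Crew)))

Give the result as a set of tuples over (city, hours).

Projecting to hours, city: {(1, DC), (12, NYC), (23, MIA), (28, DEN), (33, SEA), (37, DC), (38, SF), (4, NYC), (5, CHI), (9, MIA)}
Apply σ_{hours <= 33}; surviving tuples: {(1, DC), (12, NYC), (23, MIA), (28, DEN), (33, SEA), (4, NYC), (5, CHI), (9, MIA)}
Projecting to city, hours: {(CHI, 5), (DC, 1), (DEN, 28), (MIA, 23), (MIA, 9), (NYC, 12), (NYC, 4), (SEA, 33)}

{(CHI, 5), (DC, 1), (DEN, 28), (MIA, 23), (MIA, 9), (NYC, 12), (NYC, 4), (SEA, 33)}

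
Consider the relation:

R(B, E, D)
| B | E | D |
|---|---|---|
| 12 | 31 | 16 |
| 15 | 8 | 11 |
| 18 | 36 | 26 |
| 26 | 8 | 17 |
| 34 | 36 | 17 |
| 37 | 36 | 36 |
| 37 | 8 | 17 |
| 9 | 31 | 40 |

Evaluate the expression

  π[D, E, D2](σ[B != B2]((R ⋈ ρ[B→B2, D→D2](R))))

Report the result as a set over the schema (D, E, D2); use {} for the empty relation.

ρ[B→B2, D→D2]: schema becomes (B2, E, D2); tuples unchanged.
Natural join on E: {(12, 31, 16, 12, 16), (12, 31, 16, 9, 40), (15, 8, 11, 15, 11), (15, 8, 11, 26, 17), (15, 8, 11, 37, 17), (18, 36, 26, 18, 26), (18, 36, 26, 34, 17), (18, 36, 26, 37, 36), (26, 8, 17, 15, 11), (26, 8, 17, 26, 17), (26, 8, 17, 37, 17), (34, 36, 17, 18, 26), (34, 36, 17, 34, 17), (34, 36, 17, 37, 36), (37, 36, 36, 18, 26), (37, 36, 36, 34, 17), (37, 36, 36, 37, 36), (37, 8, 17, 15, 11), (37, 8, 17, 26, 17), (37, 8, 17, 37, 17), (9, 31, 40, 12, 16), (9, 31, 40, 9, 40)}
σ[B != B2]: keep tuples satisfying B != B2 → {(12, 31, 16, 9, 40), (15, 8, 11, 26, 17), (15, 8, 11, 37, 17), (18, 36, 26, 34, 17), (18, 36, 26, 37, 36), (26, 8, 17, 15, 11), (26, 8, 17, 37, 17), (34, 36, 17, 18, 26), (34, 36, 17, 37, 36), (37, 36, 36, 18, 26), (37, 36, 36, 34, 17), (37, 8, 17, 15, 11), (37, 8, 17, 26, 17), (9, 31, 40, 12, 16)}
Projecting to D, E, D2 (3 duplicate(s) eliminated): {(11, 8, 17), (16, 31, 40), (17, 36, 26), (17, 36, 36), (17, 8, 11), (17, 8, 17), (26, 36, 17), (26, 36, 36), (36, 36, 17), (36, 36, 26), (40, 31, 16)}

{(11, 8, 17), (16, 31, 40), (17, 36, 26), (17, 36, 36), (17, 8, 11), (17, 8, 17), (26, 36, 17), (26, 36, 36), (36, 36, 17), (36, 36, 26), (40, 31, 16)}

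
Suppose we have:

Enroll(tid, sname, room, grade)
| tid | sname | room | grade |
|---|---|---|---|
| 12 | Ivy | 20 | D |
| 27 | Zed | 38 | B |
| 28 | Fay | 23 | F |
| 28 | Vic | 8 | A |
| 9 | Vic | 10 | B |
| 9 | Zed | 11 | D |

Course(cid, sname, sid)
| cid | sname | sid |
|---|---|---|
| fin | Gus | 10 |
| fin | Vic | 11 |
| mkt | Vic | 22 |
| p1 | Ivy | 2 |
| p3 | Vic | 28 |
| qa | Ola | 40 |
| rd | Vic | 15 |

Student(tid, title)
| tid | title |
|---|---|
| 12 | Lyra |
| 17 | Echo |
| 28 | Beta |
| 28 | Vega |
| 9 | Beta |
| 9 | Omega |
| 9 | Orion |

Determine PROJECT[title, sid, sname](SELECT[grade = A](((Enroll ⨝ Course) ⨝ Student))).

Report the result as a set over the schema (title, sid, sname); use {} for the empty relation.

Joining Enroll and Course on sname yields {(12, Ivy, 20, D, p1, 2), (28, Vic, 8, A, fin, 11), (28, Vic, 8, A, mkt, 22), (28, Vic, 8, A, p3, 28), (28, Vic, 8, A, rd, 15), (9, Vic, 10, B, fin, 11), (9, Vic, 10, B, mkt, 22), (9, Vic, 10, B, p3, 28), (9, Vic, 10, B, rd, 15)}.
Joining (Enroll ⨝ Course) and Student on tid yields {(12, Ivy, 20, D, p1, 2, Lyra), (28, Vic, 8, A, fin, 11, Beta), (28, Vic, 8, A, fin, 11, Vega), (28, Vic, 8, A, mkt, 22, Beta), (28, Vic, 8, A, mkt, 22, Vega), (28, Vic, 8, A, p3, 28, Beta), (28, Vic, 8, A, p3, 28, Vega), (28, Vic, 8, A, rd, 15, Beta), (28, Vic, 8, A, rd, 15, Vega), (9, Vic, 10, B, fin, 11, Beta), (9, Vic, 10, B, fin, 11, Omega), (9, Vic, 10, B, fin, 11, Orion), (9, Vic, 10, B, mkt, 22, Beta), (9, Vic, 10, B, mkt, 22, Omega), (9, Vic, 10, B, mkt, 22, Orion), (9, Vic, 10, B, p3, 28, Beta), (9, Vic, 10, B, p3, 28, Omega), (9, Vic, 10, B, p3, 28, Orion), (9, Vic, 10, B, rd, 15, Beta), (9, Vic, 10, B, rd, 15, Omega), (9, Vic, 10, B, rd, 15, Orion)}.
Filtering on grade = A leaves {(28, Vic, 8, A, fin, 11, Beta), (28, Vic, 8, A, fin, 11, Vega), (28, Vic, 8, A, mkt, 22, Beta), (28, Vic, 8, A, mkt, 22, Vega), (28, Vic, 8, A, p3, 28, Beta), (28, Vic, 8, A, p3, 28, Vega), (28, Vic, 8, A, rd, 15, Beta), (28, Vic, 8, A, rd, 15, Vega)}.
π_{title, sid, sname} gives {(Beta, 11, Vic), (Beta, 15, Vic), (Beta, 22, Vic), (Beta, 28, Vic), (Vega, 11, Vic), (Vega, 15, Vic), (Vega, 22, Vic), (Vega, 28, Vic)}.

{(Beta, 11, Vic), (Beta, 15, Vic), (Beta, 22, Vic), (Beta, 28, Vic), (Vega, 11, Vic), (Vega, 15, Vic), (Vega, 22, Vic), (Vega, 28, Vic)}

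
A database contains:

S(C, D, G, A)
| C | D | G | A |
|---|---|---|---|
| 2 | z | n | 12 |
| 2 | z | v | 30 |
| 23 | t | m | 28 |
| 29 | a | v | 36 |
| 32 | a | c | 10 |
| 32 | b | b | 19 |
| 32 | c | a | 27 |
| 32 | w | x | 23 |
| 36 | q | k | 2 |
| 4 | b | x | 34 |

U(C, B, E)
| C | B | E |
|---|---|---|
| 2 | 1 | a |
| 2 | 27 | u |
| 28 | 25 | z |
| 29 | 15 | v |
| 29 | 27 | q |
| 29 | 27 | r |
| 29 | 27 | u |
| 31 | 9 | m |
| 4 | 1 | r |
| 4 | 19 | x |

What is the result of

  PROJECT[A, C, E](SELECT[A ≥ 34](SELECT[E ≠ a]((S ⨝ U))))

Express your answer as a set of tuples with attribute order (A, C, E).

Natural join on C: {(2, z, n, 12, 1, a), (2, z, n, 12, 27, u), (2, z, v, 30, 1, a), (2, z, v, 30, 27, u), (29, a, v, 36, 15, v), (29, a, v, 36, 27, q), (29, a, v, 36, 27, r), (29, a, v, 36, 27, u), (4, b, x, 34, 1, r), (4, b, x, 34, 19, x)}
Selection E ≠ a: {(2, z, n, 12, 27, u), (2, z, v, 30, 27, u), (29, a, v, 36, 15, v), (29, a, v, 36, 27, q), (29, a, v, 36, 27, r), (29, a, v, 36, 27, u), (4, b, x, 34, 1, r), (4, b, x, 34, 19, x)}
Selection A ≥ 34: {(29, a, v, 36, 15, v), (29, a, v, 36, 27, q), (29, a, v, 36, 27, r), (29, a, v, 36, 27, u), (4, b, x, 34, 1, r), (4, b, x, 34, 19, x)}
π_{A, C, E} gives {(34, 4, r), (34, 4, x), (36, 29, q), (36, 29, r), (36, 29, u), (36, 29, v)}.

{(34, 4, r), (34, 4, x), (36, 29, q), (36, 29, r), (36, 29, u), (36, 29, v)}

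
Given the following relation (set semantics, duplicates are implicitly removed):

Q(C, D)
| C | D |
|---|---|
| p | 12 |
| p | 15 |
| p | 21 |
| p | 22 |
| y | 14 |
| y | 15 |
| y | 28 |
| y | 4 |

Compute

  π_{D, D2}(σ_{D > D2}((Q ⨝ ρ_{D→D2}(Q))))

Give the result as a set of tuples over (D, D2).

{(14, 4), (15, 12), (15, 14), (15, 4), (21, 12), (21, 15), (22, 12), (22, 15), (22, 21), (28, 14), (28, 15), (28, 4)}

ρ[D→D2]: schema becomes (C, D2); tuples unchanged.
Joining Q and ρ_{D→D2}(Q) on C yields {(p, 12, 12), (p, 12, 15), (p, 12, 21), (p, 12, 22), (p, 15, 12), (p, 15, 15), (p, 15, 21), (p, 15, 22), (p, 21, 12), (p, 21, 15), (p, 21, 21), (p, 21, 22), (p, 22, 12), (p, 22, 15), (p, 22, 21), (p, 22, 22), (y, 14, 14), (y, 14, 15), (y, 14, 28), (y, 14, 4), (y, 15, 14), (y, 15, 15), (y, 15, 28), (y, 15, 4), (y, 28, 14), (y, 28, 15), (y, 28, 28), (y, 28, 4), (y, 4, 14), (y, 4, 15), (y, 4, 28), (y, 4, 4)}.
Selection D > D2: {(p, 15, 12), (p, 21, 12), (p, 21, 15), (p, 22, 12), (p, 22, 15), (p, 22, 21), (y, 14, 4), (y, 15, 14), (y, 15, 4), (y, 28, 14), (y, 28, 15), (y, 28, 4)}
Projecting to D, D2: {(14, 4), (15, 12), (15, 14), (15, 4), (21, 12), (21, 15), (22, 12), (22, 15), (22, 21), (28, 14), (28, 15), (28, 4)}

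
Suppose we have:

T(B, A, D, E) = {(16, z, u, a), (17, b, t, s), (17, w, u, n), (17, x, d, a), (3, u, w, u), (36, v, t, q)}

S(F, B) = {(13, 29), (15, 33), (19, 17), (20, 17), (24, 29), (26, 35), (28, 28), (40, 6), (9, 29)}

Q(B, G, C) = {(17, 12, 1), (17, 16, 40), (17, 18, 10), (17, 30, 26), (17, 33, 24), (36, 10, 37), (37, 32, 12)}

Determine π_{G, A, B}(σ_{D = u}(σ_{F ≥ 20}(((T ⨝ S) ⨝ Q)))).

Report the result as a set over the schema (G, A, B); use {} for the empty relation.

Joining T and S on B yields {(17, b, t, s, 19), (17, b, t, s, 20), (17, w, u, n, 19), (17, w, u, n, 20), (17, x, d, a, 19), (17, x, d, a, 20)}.
Joining (T ⨝ S) and Q on B yields {(17, b, t, s, 19, 12, 1), (17, b, t, s, 19, 16, 40), (17, b, t, s, 19, 18, 10), (17, b, t, s, 19, 30, 26), (17, b, t, s, 19, 33, 24), (17, b, t, s, 20, 12, 1), (17, b, t, s, 20, 16, 40), (17, b, t, s, 20, 18, 10), (17, b, t, s, 20, 30, 26), (17, b, t, s, 20, 33, 24), (17, w, u, n, 19, 12, 1), (17, w, u, n, 19, 16, 40), (17, w, u, n, 19, 18, 10), (17, w, u, n, 19, 30, 26), (17, w, u, n, 19, 33, 24), (17, w, u, n, 20, 12, 1), (17, w, u, n, 20, 16, 40), (17, w, u, n, 20, 18, 10), (17, w, u, n, 20, 30, 26), (17, w, u, n, 20, 33, 24), (17, x, d, a, 19, 12, 1), (17, x, d, a, 19, 16, 40), (17, x, d, a, 19, 18, 10), (17, x, d, a, 19, 30, 26), (17, x, d, a, 19, 33, 24), (17, x, d, a, 20, 12, 1), (17, x, d, a, 20, 16, 40), (17, x, d, a, 20, 18, 10), (17, x, d, a, 20, 30, 26), (17, x, d, a, 20, 33, 24)}.
Apply σ_{F ≥ 20}; surviving tuples: {(17, b, t, s, 20, 12, 1), (17, b, t, s, 20, 16, 40), (17, b, t, s, 20, 18, 10), (17, b, t, s, 20, 30, 26), (17, b, t, s, 20, 33, 24), (17, w, u, n, 20, 12, 1), (17, w, u, n, 20, 16, 40), (17, w, u, n, 20, 18, 10), (17, w, u, n, 20, 30, 26), (17, w, u, n, 20, 33, 24), (17, x, d, a, 20, 12, 1), (17, x, d, a, 20, 16, 40), (17, x, d, a, 20, 18, 10), (17, x, d, a, 20, 30, 26), (17, x, d, a, 20, 33, 24)}
Apply σ_{D = u}; surviving tuples: {(17, w, u, n, 20, 12, 1), (17, w, u, n, 20, 16, 40), (17, w, u, n, 20, 18, 10), (17, w, u, n, 20, 30, 26), (17, w, u, n, 20, 33, 24)}
Keep only column(s) G, A, B: {(12, w, 17), (16, w, 17), (18, w, 17), (30, w, 17), (33, w, 17)}

{(12, w, 17), (16, w, 17), (18, w, 17), (30, w, 17), (33, w, 17)}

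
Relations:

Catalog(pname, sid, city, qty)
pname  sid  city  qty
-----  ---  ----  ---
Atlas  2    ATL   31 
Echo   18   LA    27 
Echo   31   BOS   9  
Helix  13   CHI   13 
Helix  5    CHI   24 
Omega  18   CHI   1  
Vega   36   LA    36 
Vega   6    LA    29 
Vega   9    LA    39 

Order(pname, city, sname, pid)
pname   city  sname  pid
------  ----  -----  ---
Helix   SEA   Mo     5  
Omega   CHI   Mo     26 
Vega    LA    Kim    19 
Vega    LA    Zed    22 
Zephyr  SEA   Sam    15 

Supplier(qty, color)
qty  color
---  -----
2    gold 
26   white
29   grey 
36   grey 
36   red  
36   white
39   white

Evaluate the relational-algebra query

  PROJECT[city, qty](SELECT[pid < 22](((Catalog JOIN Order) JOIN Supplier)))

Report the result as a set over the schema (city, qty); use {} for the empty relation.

{(LA, 29), (LA, 36), (LA, 39)}

Catalog ⋈ Order (natural join on pname, city): {(Omega, 18, CHI, 1, Mo, 26), (Vega, 36, LA, 36, Kim, 19), (Vega, 36, LA, 36, Zed, 22), (Vega, 6, LA, 29, Kim, 19), (Vega, 6, LA, 29, Zed, 22), (Vega, 9, LA, 39, Kim, 19), (Vega, 9, LA, 39, Zed, 22)}
(Catalog JOIN Order) ⋈ Supplier (natural join on qty): {(Vega, 36, LA, 36, Kim, 19, grey), (Vega, 36, LA, 36, Kim, 19, red), (Vega, 36, LA, 36, Kim, 19, white), (Vega, 36, LA, 36, Zed, 22, grey), (Vega, 36, LA, 36, Zed, 22, red), (Vega, 36, LA, 36, Zed, 22, white), (Vega, 6, LA, 29, Kim, 19, grey), (Vega, 6, LA, 29, Zed, 22, grey), (Vega, 9, LA, 39, Kim, 19, white), (Vega, 9, LA, 39, Zed, 22, white)}
σ[pid < 22]: keep tuples satisfying pid < 22 → {(Vega, 36, LA, 36, Kim, 19, grey), (Vega, 36, LA, 36, Kim, 19, red), (Vega, 36, LA, 36, Kim, 19, white), (Vega, 6, LA, 29, Kim, 19, grey), (Vega, 9, LA, 39, Kim, 19, white)}
Projecting to city, qty (2 duplicate(s) eliminated): {(LA, 29), (LA, 36), (LA, 39)}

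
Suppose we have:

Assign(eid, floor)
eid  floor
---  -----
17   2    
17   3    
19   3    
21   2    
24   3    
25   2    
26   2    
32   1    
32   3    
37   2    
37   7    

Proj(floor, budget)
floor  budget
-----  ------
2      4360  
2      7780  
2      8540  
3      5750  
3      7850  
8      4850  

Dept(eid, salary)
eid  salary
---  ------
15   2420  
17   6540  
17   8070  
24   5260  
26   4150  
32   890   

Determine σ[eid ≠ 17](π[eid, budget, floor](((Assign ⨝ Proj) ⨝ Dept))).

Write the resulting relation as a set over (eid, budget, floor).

{(24, 5750, 3), (24, 7850, 3), (26, 4360, 2), (26, 7780, 2), (26, 8540, 2), (32, 5750, 3), (32, 7850, 3)}

Joining Assign and Proj on floor yields {(17, 2, 4360), (17, 2, 7780), (17, 2, 8540), (17, 3, 5750), (17, 3, 7850), (19, 3, 5750), (19, 3, 7850), (21, 2, 4360), (21, 2, 7780), (21, 2, 8540), (24, 3, 5750), (24, 3, 7850), (25, 2, 4360), (25, 2, 7780), (25, 2, 8540), (26, 2, 4360), (26, 2, 7780), (26, 2, 8540), (32, 3, 5750), (32, 3, 7850), (37, 2, 4360), (37, 2, 7780), (37, 2, 8540)}.
Joining (Assign ⨝ Proj) and Dept on eid yields {(17, 2, 4360, 6540), (17, 2, 4360, 8070), (17, 2, 7780, 6540), (17, 2, 7780, 8070), (17, 2, 8540, 6540), (17, 2, 8540, 8070), (17, 3, 5750, 6540), (17, 3, 5750, 8070), (17, 3, 7850, 6540), (17, 3, 7850, 8070), (24, 3, 5750, 5260), (24, 3, 7850, 5260), (26, 2, 4360, 4150), (26, 2, 7780, 4150), (26, 2, 8540, 4150), (32, 3, 5750, 890), (32, 3, 7850, 890)}.
π[eid, budget, floor]: project onto (eid, budget, floor) (5 duplicate(s) eliminated) → {(17, 4360, 2), (17, 5750, 3), (17, 7780, 2), (17, 7850, 3), (17, 8540, 2), (24, 5750, 3), (24, 7850, 3), (26, 4360, 2), (26, 7780, 2), (26, 8540, 2), (32, 5750, 3), (32, 7850, 3)}
Apply σ_{eid ≠ 17}; surviving tuples: {(24, 5750, 3), (24, 7850, 3), (26, 4360, 2), (26, 7780, 2), (26, 8540, 2), (32, 5750, 3), (32, 7850, 3)}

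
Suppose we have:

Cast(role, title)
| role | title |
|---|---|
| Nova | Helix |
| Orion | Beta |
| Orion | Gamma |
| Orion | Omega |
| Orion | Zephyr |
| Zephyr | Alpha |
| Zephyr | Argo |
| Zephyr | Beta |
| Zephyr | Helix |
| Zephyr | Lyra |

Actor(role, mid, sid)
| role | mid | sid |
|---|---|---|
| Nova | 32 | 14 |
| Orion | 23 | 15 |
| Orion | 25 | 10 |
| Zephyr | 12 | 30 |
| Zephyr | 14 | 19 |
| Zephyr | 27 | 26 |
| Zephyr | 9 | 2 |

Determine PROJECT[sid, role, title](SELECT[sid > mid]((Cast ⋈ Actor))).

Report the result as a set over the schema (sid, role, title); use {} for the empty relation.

{(19, Zephyr, Alpha), (19, Zephyr, Argo), (19, Zephyr, Beta), (19, Zephyr, Helix), (19, Zephyr, Lyra), (30, Zephyr, Alpha), (30, Zephyr, Argo), (30, Zephyr, Beta), (30, Zephyr, Helix), (30, Zephyr, Lyra)}

Natural join on role: {(Nova, Helix, 32, 14), (Orion, Beta, 23, 15), (Orion, Beta, 25, 10), (Orion, Gamma, 23, 15), (Orion, Gamma, 25, 10), (Orion, Omega, 23, 15), (Orion, Omega, 25, 10), (Orion, Zephyr, 23, 15), (Orion, Zephyr, 25, 10), (Zephyr, Alpha, 12, 30), (Zephyr, Alpha, 14, 19), (Zephyr, Alpha, 27, 26), (Zephyr, Alpha, 9, 2), (Zephyr, Argo, 12, 30), (Zephyr, Argo, 14, 19), (Zephyr, Argo, 27, 26), (Zephyr, Argo, 9, 2), (Zephyr, Beta, 12, 30), (Zephyr, Beta, 14, 19), (Zephyr, Beta, 27, 26), (Zephyr, Beta, 9, 2), (Zephyr, Helix, 12, 30), (Zephyr, Helix, 14, 19), (Zephyr, Helix, 27, 26), (Zephyr, Helix, 9, 2), (Zephyr, Lyra, 12, 30), (Zephyr, Lyra, 14, 19), (Zephyr, Lyra, 27, 26), (Zephyr, Lyra, 9, 2)}
Selection sid > mid: {(Zephyr, Alpha, 12, 30), (Zephyr, Alpha, 14, 19), (Zephyr, Argo, 12, 30), (Zephyr, Argo, 14, 19), (Zephyr, Beta, 12, 30), (Zephyr, Beta, 14, 19), (Zephyr, Helix, 12, 30), (Zephyr, Helix, 14, 19), (Zephyr, Lyra, 12, 30), (Zephyr, Lyra, 14, 19)}
Projecting to sid, role, title: {(19, Zephyr, Alpha), (19, Zephyr, Argo), (19, Zephyr, Beta), (19, Zephyr, Helix), (19, Zephyr, Lyra), (30, Zephyr, Alpha), (30, Zephyr, Argo), (30, Zephyr, Beta), (30, Zephyr, Helix), (30, Zephyr, Lyra)}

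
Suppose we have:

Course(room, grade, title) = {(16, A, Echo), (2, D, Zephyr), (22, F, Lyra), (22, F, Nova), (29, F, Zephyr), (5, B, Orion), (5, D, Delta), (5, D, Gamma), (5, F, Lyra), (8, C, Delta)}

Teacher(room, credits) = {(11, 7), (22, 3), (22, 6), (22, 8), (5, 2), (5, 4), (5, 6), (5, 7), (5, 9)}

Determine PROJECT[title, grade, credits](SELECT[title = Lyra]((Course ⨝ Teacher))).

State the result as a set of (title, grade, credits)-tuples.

Joining Course and Teacher on room yields {(22, F, Lyra, 3), (22, F, Lyra, 6), (22, F, Lyra, 8), (22, F, Nova, 3), (22, F, Nova, 6), (22, F, Nova, 8), (5, B, Orion, 2), (5, B, Orion, 4), (5, B, Orion, 6), (5, B, Orion, 7), (5, B, Orion, 9), (5, D, Delta, 2), (5, D, Delta, 4), (5, D, Delta, 6), (5, D, Delta, 7), (5, D, Delta, 9), (5, D, Gamma, 2), (5, D, Gamma, 4), (5, D, Gamma, 6), (5, D, Gamma, 7), (5, D, Gamma, 9), (5, F, Lyra, 2), (5, F, Lyra, 4), (5, F, Lyra, 6), (5, F, Lyra, 7), (5, F, Lyra, 9)}.
Apply σ_{title = Lyra}; surviving tuples: {(22, F, Lyra, 3), (22, F, Lyra, 6), (22, F, Lyra, 8), (5, F, Lyra, 2), (5, F, Lyra, 4), (5, F, Lyra, 6), (5, F, Lyra, 7), (5, F, Lyra, 9)}
π_{title, grade, credits} gives {(Lyra, F, 2), (Lyra, F, 3), (Lyra, F, 4), (Lyra, F, 6), (Lyra, F, 7), (Lyra, F, 8), (Lyra, F, 9)} (1 duplicate(s) eliminated).

{(Lyra, F, 2), (Lyra, F, 3), (Lyra, F, 4), (Lyra, F, 6), (Lyra, F, 7), (Lyra, F, 8), (Lyra, F, 9)}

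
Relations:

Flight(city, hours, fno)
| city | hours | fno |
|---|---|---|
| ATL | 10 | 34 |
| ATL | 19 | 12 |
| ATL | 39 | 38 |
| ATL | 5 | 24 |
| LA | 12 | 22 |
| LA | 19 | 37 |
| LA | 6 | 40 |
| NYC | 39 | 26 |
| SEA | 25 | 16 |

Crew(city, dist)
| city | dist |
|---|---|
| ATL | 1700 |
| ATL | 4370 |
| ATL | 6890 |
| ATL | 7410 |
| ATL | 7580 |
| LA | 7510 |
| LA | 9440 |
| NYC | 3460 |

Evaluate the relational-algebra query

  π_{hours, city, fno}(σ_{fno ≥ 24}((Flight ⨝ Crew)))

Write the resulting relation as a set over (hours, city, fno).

Flight ⋈ Crew (natural join on city): {(ATL, 10, 34, 1700), (ATL, 10, 34, 4370), (ATL, 10, 34, 6890), (ATL, 10, 34, 7410), (ATL, 10, 34, 7580), (ATL, 19, 12, 1700), (ATL, 19, 12, 4370), (ATL, 19, 12, 6890), (ATL, 19, 12, 7410), (ATL, 19, 12, 7580), (ATL, 39, 38, 1700), (ATL, 39, 38, 4370), (ATL, 39, 38, 6890), (ATL, 39, 38, 7410), (ATL, 39, 38, 7580), (ATL, 5, 24, 1700), (ATL, 5, 24, 4370), (ATL, 5, 24, 6890), (ATL, 5, 24, 7410), (ATL, 5, 24, 7580), (LA, 12, 22, 7510), (LA, 12, 22, 9440), (LA, 19, 37, 7510), (LA, 19, 37, 9440), (LA, 6, 40, 7510), (LA, 6, 40, 9440), (NYC, 39, 26, 3460)}
σ[fno ≥ 24]: keep tuples satisfying fno ≥ 24 → {(ATL, 10, 34, 1700), (ATL, 10, 34, 4370), (ATL, 10, 34, 6890), (ATL, 10, 34, 7410), (ATL, 10, 34, 7580), (ATL, 39, 38, 1700), (ATL, 39, 38, 4370), (ATL, 39, 38, 6890), (ATL, 39, 38, 7410), (ATL, 39, 38, 7580), (ATL, 5, 24, 1700), (ATL, 5, 24, 4370), (ATL, 5, 24, 6890), (ATL, 5, 24, 7410), (ATL, 5, 24, 7580), (LA, 19, 37, 7510), (LA, 19, 37, 9440), (LA, 6, 40, 7510), (LA, 6, 40, 9440), (NYC, 39, 26, 3460)}
π[hours, city, fno]: project onto (hours, city, fno) (14 duplicate(s) eliminated) → {(10, ATL, 34), (19, LA, 37), (39, ATL, 38), (39, NYC, 26), (5, ATL, 24), (6, LA, 40)}

{(10, ATL, 34), (19, LA, 37), (39, ATL, 38), (39, NYC, 26), (5, ATL, 24), (6, LA, 40)}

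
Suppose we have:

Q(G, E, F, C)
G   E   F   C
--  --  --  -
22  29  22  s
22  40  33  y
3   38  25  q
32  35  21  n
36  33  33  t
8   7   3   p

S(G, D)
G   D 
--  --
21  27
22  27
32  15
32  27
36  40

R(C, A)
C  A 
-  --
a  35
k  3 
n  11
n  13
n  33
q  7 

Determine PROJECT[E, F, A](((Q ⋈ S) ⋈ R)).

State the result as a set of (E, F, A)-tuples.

Joining Q and S on G yields {(22, 29, 22, s, 27), (22, 40, 33, y, 27), (32, 35, 21, n, 15), (32, 35, 21, n, 27), (36, 33, 33, t, 40)}.
Joining (Q ⋈ S) and R on C yields {(32, 35, 21, n, 15, 11), (32, 35, 21, n, 15, 13), (32, 35, 21, n, 15, 33), (32, 35, 21, n, 27, 11), (32, 35, 21, n, 27, 13), (32, 35, 21, n, 27, 33)}.
Keep only column(s) E, F, A (3 duplicate(s) eliminated): {(35, 21, 11), (35, 21, 13), (35, 21, 33)}

{(35, 21, 11), (35, 21, 13), (35, 21, 33)}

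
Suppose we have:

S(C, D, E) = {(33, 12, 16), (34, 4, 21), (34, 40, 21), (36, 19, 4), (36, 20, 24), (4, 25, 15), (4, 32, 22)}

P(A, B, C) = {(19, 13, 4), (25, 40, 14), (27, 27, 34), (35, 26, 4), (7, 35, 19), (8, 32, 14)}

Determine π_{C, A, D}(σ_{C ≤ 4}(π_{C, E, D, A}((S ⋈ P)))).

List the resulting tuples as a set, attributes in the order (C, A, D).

{(4, 19, 25), (4, 19, 32), (4, 35, 25), (4, 35, 32)}

S ⋈ P (natural join on C): {(34, 4, 21, 27, 27), (34, 40, 21, 27, 27), (4, 25, 15, 19, 13), (4, 25, 15, 35, 26), (4, 32, 22, 19, 13), (4, 32, 22, 35, 26)}
Keep only column(s) C, E, D, A: {(34, 21, 4, 27), (34, 21, 40, 27), (4, 15, 25, 19), (4, 15, 25, 35), (4, 22, 32, 19), (4, 22, 32, 35)}
Selection C ≤ 4: {(4, 15, 25, 19), (4, 15, 25, 35), (4, 22, 32, 19), (4, 22, 32, 35)}
Keep only column(s) C, A, D: {(4, 19, 25), (4, 19, 32), (4, 35, 25), (4, 35, 32)}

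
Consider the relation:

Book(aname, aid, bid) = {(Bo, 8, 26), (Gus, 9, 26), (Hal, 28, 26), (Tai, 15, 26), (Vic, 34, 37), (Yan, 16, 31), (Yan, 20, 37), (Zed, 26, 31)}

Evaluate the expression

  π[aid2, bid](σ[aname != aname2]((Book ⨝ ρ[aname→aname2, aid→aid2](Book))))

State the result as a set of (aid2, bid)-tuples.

{(15, 26), (16, 31), (20, 37), (26, 31), (28, 26), (34, 37), (8, 26), (9, 26)}

ρ[aname→aname2, aid→aid2]: schema becomes (aname2, aid2, bid); tuples unchanged.
Book ⋈ ρ[aname→aname2, aid→aid2](Book) (natural join on bid): {(Bo, 8, 26, Bo, 8), (Bo, 8, 26, Gus, 9), (Bo, 8, 26, Hal, 28), (Bo, 8, 26, Tai, 15), (Gus, 9, 26, Bo, 8), (Gus, 9, 26, Gus, 9), (Gus, 9, 26, Hal, 28), (Gus, 9, 26, Tai, 15), (Hal, 28, 26, Bo, 8), (Hal, 28, 26, Gus, 9), (Hal, 28, 26, Hal, 28), (Hal, 28, 26, Tai, 15), (Tai, 15, 26, Bo, 8), (Tai, 15, 26, Gus, 9), (Tai, 15, 26, Hal, 28), (Tai, 15, 26, Tai, 15), (Vic, 34, 37, Vic, 34), (Vic, 34, 37, Yan, 20), (Yan, 16, 31, Yan, 16), (Yan, 16, 31, Zed, 26), (Yan, 20, 37, Vic, 34), (Yan, 20, 37, Yan, 20), (Zed, 26, 31, Yan, 16), (Zed, 26, 31, Zed, 26)}
σ[aname != aname2]: keep tuples satisfying aname != aname2 → {(Bo, 8, 26, Gus, 9), (Bo, 8, 26, Hal, 28), (Bo, 8, 26, Tai, 15), (Gus, 9, 26, Bo, 8), (Gus, 9, 26, Hal, 28), (Gus, 9, 26, Tai, 15), (Hal, 28, 26, Bo, 8), (Hal, 28, 26, Gus, 9), (Hal, 28, 26, Tai, 15), (Tai, 15, 26, Bo, 8), (Tai, 15, 26, Gus, 9), (Tai, 15, 26, Hal, 28), (Vic, 34, 37, Yan, 20), (Yan, 16, 31, Zed, 26), (Yan, 20, 37, Vic, 34), (Zed, 26, 31, Yan, 16)}
Keep only column(s) aid2, bid (8 duplicate(s) eliminated): {(15, 26), (16, 31), (20, 37), (26, 31), (28, 26), (34, 37), (8, 26), (9, 26)}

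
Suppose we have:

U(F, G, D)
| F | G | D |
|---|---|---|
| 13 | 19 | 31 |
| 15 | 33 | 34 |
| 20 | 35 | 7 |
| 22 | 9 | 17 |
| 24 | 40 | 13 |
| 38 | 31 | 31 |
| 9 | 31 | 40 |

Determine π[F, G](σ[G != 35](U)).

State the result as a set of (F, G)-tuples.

{(13, 19), (15, 33), (22, 9), (24, 40), (38, 31), (9, 31)}

σ[G != 35]: keep tuples satisfying G != 35 → {(13, 19, 31), (15, 33, 34), (22, 9, 17), (24, 40, 13), (38, 31, 31), (9, 31, 40)}
Projecting to F, G: {(13, 19), (15, 33), (22, 9), (24, 40), (38, 31), (9, 31)}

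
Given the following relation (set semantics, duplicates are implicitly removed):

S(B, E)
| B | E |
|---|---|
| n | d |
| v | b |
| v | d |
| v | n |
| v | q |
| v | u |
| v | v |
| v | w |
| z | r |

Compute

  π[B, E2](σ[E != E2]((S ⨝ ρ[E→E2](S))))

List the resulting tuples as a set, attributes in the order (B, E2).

ρ[E→E2]: schema becomes (B, E2); tuples unchanged.
Natural join on B: {(n, d, d), (v, b, b), (v, b, d), (v, b, n), (v, b, q), (v, b, u), (v, b, v), (v, b, w), (v, d, b), (v, d, d), (v, d, n), (v, d, q), (v, d, u), (v, d, v), (v, d, w), (v, n, b), (v, n, d), (v, n, n), (v, n, q), (v, n, u), (v, n, v), (v, n, w), (v, q, b), (v, q, d), (v, q, n), (v, q, q), (v, q, u), (v, q, v), (v, q, w), (v, u, b), (v, u, d), (v, u, n), (v, u, q), (v, u, u), (v, u, v), (v, u, w), (v, v, b), (v, v, d), (v, v, n), (v, v, q), (v, v, u), (v, v, v), (v, v, w), (v, w, b), (v, w, d), (v, w, n), (v, w, q), (v, w, u), (v, w, v), (v, w, w), (z, r, r)}
Apply σ_{E != E2}; surviving tuples: {(v, b, d), (v, b, n), (v, b, q), (v, b, u), (v, b, v), (v, b, w), (v, d, b), (v, d, n), (v, d, q), (v, d, u), (v, d, v), (v, d, w), (v, n, b), (v, n, d), (v, n, q), (v, n, u), (v, n, v), (v, n, w), (v, q, b), (v, q, d), (v, q, n), (v, q, u), (v, q, v), (v, q, w), (v, u, b), (v, u, d), (v, u, n), (v, u, q), (v, u, v), (v, u, w), (v, v, b), (v, v, d), (v, v, n), (v, v, q), (v, v, u), (v, v, w), (v, w, b), (v, w, d), (v, w, n), (v, w, q), (v, w, u), (v, w, v)}
Keep only column(s) B, E2 (35 duplicate(s) eliminated): {(v, b), (v, d), (v, n), (v, q), (v, u), (v, v), (v, w)}

{(v, b), (v, d), (v, n), (v, q), (v, u), (v, v), (v, w)}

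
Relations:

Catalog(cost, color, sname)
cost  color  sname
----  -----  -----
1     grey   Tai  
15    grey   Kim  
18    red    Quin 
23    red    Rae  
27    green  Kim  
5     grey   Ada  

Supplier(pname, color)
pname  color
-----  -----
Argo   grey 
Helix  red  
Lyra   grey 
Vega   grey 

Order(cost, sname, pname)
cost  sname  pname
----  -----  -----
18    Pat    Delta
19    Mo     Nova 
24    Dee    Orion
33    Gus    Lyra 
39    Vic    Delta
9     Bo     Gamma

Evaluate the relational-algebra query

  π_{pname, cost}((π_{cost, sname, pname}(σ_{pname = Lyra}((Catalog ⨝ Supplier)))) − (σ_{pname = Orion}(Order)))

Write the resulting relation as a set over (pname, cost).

Natural join on color: {(1, grey, Tai, Argo), (1, grey, Tai, Lyra), (1, grey, Tai, Vega), (15, grey, Kim, Argo), (15, grey, Kim, Lyra), (15, grey, Kim, Vega), (18, red, Quin, Helix), (23, red, Rae, Helix), (5, grey, Ada, Argo), (5, grey, Ada, Lyra), (5, grey, Ada, Vega)}
Selection pname = Lyra: {(1, grey, Tai, Lyra), (15, grey, Kim, Lyra), (5, grey, Ada, Lyra)}
Keep only column(s) cost, sname, pname: {(1, Tai, Lyra), (15, Kim, Lyra), (5, Ada, Lyra)}
Selection pname = Orion: {(24, Dee, Orion)}
Difference: {(1, Tai, Lyra), (15, Kim, Lyra), (5, Ada, Lyra)} with {(24, Dee, Orion)} → {(1, Tai, Lyra), (15, Kim, Lyra), (5, Ada, Lyra)}
Keep only column(s) pname, cost: {(Lyra, 1), (Lyra, 15), (Lyra, 5)}

{(Lyra, 1), (Lyra, 15), (Lyra, 5)}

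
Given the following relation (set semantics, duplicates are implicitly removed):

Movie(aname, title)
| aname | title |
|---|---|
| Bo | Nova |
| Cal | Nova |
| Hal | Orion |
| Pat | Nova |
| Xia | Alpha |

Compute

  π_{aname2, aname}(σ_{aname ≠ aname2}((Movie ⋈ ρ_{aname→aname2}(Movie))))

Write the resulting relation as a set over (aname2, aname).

ρ[aname→aname2]: schema becomes (aname2, title); tuples unchanged.
Natural join on title: {(Bo, Nova, Bo), (Bo, Nova, Cal), (Bo, Nova, Pat), (Cal, Nova, Bo), (Cal, Nova, Cal), (Cal, Nova, Pat), (Hal, Orion, Hal), (Pat, Nova, Bo), (Pat, Nova, Cal), (Pat, Nova, Pat), (Xia, Alpha, Xia)}
Apply σ_{aname ≠ aname2}; surviving tuples: {(Bo, Nova, Cal), (Bo, Nova, Pat), (Cal, Nova, Bo), (Cal, Nova, Pat), (Pat, Nova, Bo), (Pat, Nova, Cal)}
π_{aname2, aname} gives {(Bo, Cal), (Bo, Pat), (Cal, Bo), (Cal, Pat), (Pat, Bo), (Pat, Cal)}.

{(Bo, Cal), (Bo, Pat), (Cal, Bo), (Cal, Pat), (Pat, Bo), (Pat, Cal)}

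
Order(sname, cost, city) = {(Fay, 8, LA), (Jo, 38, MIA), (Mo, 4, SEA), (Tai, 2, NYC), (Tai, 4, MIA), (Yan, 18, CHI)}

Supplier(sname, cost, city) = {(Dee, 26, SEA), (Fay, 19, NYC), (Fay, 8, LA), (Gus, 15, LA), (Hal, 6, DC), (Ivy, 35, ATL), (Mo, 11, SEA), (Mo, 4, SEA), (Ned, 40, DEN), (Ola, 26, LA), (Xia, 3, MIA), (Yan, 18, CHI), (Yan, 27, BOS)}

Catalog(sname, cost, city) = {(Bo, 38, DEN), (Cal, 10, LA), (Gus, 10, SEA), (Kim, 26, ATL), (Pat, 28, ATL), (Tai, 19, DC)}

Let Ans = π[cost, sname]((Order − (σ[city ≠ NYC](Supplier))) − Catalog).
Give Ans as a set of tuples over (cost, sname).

Selection city ≠ NYC: {(Dee, 26, SEA), (Fay, 8, LA), (Gus, 15, LA), (Hal, 6, DC), (Ivy, 35, ATL), (Mo, 11, SEA), (Mo, 4, SEA), (Ned, 40, DEN), (Ola, 26, LA), (Xia, 3, MIA), (Yan, 18, CHI), (Yan, 27, BOS)}
Set difference of the two operands is {(Jo, 38, MIA), (Tai, 2, NYC), (Tai, 4, MIA)}.
Set difference of the two operands is {(Jo, 38, MIA), (Tai, 2, NYC), (Tai, 4, MIA)}.
π[cost, sname]: project onto (cost, sname) → {(2, Tai), (38, Jo), (4, Tai)}

{(2, Tai), (38, Jo), (4, Tai)}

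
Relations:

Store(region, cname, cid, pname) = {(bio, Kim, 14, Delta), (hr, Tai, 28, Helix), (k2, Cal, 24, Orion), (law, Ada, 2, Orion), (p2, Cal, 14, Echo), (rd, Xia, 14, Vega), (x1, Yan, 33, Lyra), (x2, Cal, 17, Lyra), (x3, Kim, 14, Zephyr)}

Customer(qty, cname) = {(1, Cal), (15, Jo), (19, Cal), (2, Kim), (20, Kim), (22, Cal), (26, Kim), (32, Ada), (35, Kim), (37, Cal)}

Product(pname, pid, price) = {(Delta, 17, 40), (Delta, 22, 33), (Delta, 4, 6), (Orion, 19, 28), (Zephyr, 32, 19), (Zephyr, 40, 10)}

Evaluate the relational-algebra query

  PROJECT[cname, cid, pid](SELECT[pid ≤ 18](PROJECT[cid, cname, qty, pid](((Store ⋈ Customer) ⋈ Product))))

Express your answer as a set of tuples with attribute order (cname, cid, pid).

{(Kim, 14, 17), (Kim, 14, 4)}

Natural join on cname: {(bio, Kim, 14, Delta, 2), (bio, Kim, 14, Delta, 20), (bio, Kim, 14, Delta, 26), (bio, Kim, 14, Delta, 35), (k2, Cal, 24, Orion, 1), (k2, Cal, 24, Orion, 19), (k2, Cal, 24, Orion, 22), (k2, Cal, 24, Orion, 37), (law, Ada, 2, Orion, 32), (p2, Cal, 14, Echo, 1), (p2, Cal, 14, Echo, 19), (p2, Cal, 14, Echo, 22), (p2, Cal, 14, Echo, 37), (x2, Cal, 17, Lyra, 1), (x2, Cal, 17, Lyra, 19), (x2, Cal, 17, Lyra, 22), (x2, Cal, 17, Lyra, 37), (x3, Kim, 14, Zephyr, 2), (x3, Kim, 14, Zephyr, 20), (x3, Kim, 14, Zephyr, 26), (x3, Kim, 14, Zephyr, 35)}
Natural join on pname: {(bio, Kim, 14, Delta, 2, 17, 40), (bio, Kim, 14, Delta, 2, 22, 33), (bio, Kim, 14, Delta, 2, 4, 6), (bio, Kim, 14, Delta, 20, 17, 40), (bio, Kim, 14, Delta, 20, 22, 33), (bio, Kim, 14, Delta, 20, 4, 6), (bio, Kim, 14, Delta, 26, 17, 40), (bio, Kim, 14, Delta, 26, 22, 33), (bio, Kim, 14, Delta, 26, 4, 6), (bio, Kim, 14, Delta, 35, 17, 40), (bio, Kim, 14, Delta, 35, 22, 33), (bio, Kim, 14, Delta, 35, 4, 6), (k2, Cal, 24, Orion, 1, 19, 28), (k2, Cal, 24, Orion, 19, 19, 28), (k2, Cal, 24, Orion, 22, 19, 28), (k2, Cal, 24, Orion, 37, 19, 28), (law, Ada, 2, Orion, 32, 19, 28), (x3, Kim, 14, Zephyr, 2, 32, 19), (x3, Kim, 14, Zephyr, 2, 40, 10), (x3, Kim, 14, Zephyr, 20, 32, 19), (x3, Kim, 14, Zephyr, 20, 40, 10), (x3, Kim, 14, Zephyr, 26, 32, 19), (x3, Kim, 14, Zephyr, 26, 40, 10), (x3, Kim, 14, Zephyr, 35, 32, 19), (x3, Kim, 14, Zephyr, 35, 40, 10)}
π_{cid, cname, qty, pid} gives {(14, Kim, 2, 17), (14, Kim, 2, 22), (14, Kim, 2, 32), (14, Kim, 2, 4), (14, Kim, 2, 40), (14, Kim, 20, 17), (14, Kim, 20, 22), (14, Kim, 20, 32), (14, Kim, 20, 4), (14, Kim, 20, 40), (14, Kim, 26, 17), (14, Kim, 26, 22), (14, Kim, 26, 32), (14, Kim, 26, 4), (14, Kim, 26, 40), (14, Kim, 35, 17), (14, Kim, 35, 22), (14, Kim, 35, 32), (14, Kim, 35, 4), (14, Kim, 35, 40), (2, Ada, 32, 19), (24, Cal, 1, 19), (24, Cal, 19, 19), (24, Cal, 22, 19), (24, Cal, 37, 19)}.
Selection pid ≤ 18: {(14, Kim, 2, 17), (14, Kim, 2, 4), (14, Kim, 20, 17), (14, Kim, 20, 4), (14, Kim, 26, 17), (14, Kim, 26, 4), (14, Kim, 35, 17), (14, Kim, 35, 4)}
π_{cname, cid, pid} gives {(Kim, 14, 17), (Kim, 14, 4)} (6 duplicate(s) eliminated).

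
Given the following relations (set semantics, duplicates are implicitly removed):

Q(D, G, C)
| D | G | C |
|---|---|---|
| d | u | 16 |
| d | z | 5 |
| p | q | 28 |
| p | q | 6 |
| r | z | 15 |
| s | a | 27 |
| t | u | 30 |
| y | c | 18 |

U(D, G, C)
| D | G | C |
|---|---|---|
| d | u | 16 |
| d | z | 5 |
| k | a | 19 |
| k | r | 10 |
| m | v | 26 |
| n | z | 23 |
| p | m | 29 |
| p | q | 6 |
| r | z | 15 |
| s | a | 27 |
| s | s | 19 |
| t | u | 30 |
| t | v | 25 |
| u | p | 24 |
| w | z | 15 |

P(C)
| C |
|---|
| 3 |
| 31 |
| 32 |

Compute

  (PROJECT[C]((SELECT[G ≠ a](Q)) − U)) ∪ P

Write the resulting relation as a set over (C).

{18, 28, 3, 31, 32}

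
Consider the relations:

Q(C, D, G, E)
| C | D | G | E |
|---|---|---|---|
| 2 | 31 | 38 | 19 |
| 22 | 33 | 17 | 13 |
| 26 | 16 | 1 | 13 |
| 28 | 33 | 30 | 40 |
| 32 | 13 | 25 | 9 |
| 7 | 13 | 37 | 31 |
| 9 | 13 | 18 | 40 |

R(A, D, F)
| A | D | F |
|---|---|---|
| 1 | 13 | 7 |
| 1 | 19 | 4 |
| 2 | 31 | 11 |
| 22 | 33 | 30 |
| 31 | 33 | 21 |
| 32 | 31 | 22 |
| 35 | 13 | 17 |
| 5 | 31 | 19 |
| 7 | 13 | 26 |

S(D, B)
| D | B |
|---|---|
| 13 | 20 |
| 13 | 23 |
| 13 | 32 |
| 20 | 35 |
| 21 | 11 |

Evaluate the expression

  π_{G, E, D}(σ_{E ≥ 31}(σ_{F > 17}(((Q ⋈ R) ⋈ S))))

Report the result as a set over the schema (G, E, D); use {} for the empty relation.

{(18, 40, 13), (37, 31, 13)}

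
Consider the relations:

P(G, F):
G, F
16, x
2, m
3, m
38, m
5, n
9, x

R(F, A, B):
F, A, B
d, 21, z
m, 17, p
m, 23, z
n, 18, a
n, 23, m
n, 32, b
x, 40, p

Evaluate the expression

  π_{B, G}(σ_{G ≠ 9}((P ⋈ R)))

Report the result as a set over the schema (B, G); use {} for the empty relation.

{(a, 5), (b, 5), (m, 5), (p, 16), (p, 2), (p, 3), (p, 38), (z, 2), (z, 3), (z, 38)}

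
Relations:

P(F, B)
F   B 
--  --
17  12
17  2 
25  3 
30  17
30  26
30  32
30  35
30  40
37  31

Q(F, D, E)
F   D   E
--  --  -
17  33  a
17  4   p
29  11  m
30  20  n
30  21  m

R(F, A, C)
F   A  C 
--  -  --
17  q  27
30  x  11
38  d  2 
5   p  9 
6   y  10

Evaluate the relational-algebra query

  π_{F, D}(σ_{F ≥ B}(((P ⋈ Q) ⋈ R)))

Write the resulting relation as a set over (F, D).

Joining P and Q on F yields {(17, 12, 33, a), (17, 12, 4, p), (17, 2, 33, a), (17, 2, 4, p), (30, 17, 20, n), (30, 17, 21, m), (30, 26, 20, n), (30, 26, 21, m), (30, 32, 20, n), (30, 32, 21, m), (30, 35, 20, n), (30, 35, 21, m), (30, 40, 20, n), (30, 40, 21, m)}.
Joining (P ⋈ Q) and R on F yields {(17, 12, 33, a, q, 27), (17, 12, 4, p, q, 27), (17, 2, 33, a, q, 27), (17, 2, 4, p, q, 27), (30, 17, 20, n, x, 11), (30, 17, 21, m, x, 11), (30, 26, 20, n, x, 11), (30, 26, 21, m, x, 11), (30, 32, 20, n, x, 11), (30, 32, 21, m, x, 11), (30, 35, 20, n, x, 11), (30, 35, 21, m, x, 11), (30, 40, 20, n, x, 11), (30, 40, 21, m, x, 11)}.
Selection F ≥ B: {(17, 12, 33, a, q, 27), (17, 12, 4, p, q, 27), (17, 2, 33, a, q, 27), (17, 2, 4, p, q, 27), (30, 17, 20, n, x, 11), (30, 17, 21, m, x, 11), (30, 26, 20, n, x, 11), (30, 26, 21, m, x, 11)}
π[F, D]: project onto (F, D) (4 duplicate(s) eliminated) → {(17, 33), (17, 4), (30, 20), (30, 21)}

{(17, 33), (17, 4), (30, 20), (30, 21)}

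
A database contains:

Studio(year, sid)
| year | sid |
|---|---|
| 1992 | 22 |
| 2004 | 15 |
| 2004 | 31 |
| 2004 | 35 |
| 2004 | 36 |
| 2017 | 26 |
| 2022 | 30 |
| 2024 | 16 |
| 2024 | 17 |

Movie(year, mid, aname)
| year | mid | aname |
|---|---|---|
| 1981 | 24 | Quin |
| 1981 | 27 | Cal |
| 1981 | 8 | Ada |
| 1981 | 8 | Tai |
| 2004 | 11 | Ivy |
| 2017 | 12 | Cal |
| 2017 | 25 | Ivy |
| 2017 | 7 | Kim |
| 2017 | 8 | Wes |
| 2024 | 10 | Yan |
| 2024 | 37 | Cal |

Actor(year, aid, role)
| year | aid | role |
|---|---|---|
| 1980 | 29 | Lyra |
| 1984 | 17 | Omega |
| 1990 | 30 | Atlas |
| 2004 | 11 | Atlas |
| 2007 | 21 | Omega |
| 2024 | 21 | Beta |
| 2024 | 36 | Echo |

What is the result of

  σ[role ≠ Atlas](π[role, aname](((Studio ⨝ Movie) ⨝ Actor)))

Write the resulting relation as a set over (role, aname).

Joining Studio and Movie on year yields {(2004, 15, 11, Ivy), (2004, 31, 11, Ivy), (2004, 35, 11, Ivy), (2004, 36, 11, Ivy), (2017, 26, 12, Cal), (2017, 26, 25, Ivy), (2017, 26, 7, Kim), (2017, 26, 8, Wes), (2024, 16, 10, Yan), (2024, 16, 37, Cal), (2024, 17, 10, Yan), (2024, 17, 37, Cal)}.
Joining (Studio ⨝ Movie) and Actor on year yields {(2004, 15, 11, Ivy, 11, Atlas), (2004, 31, 11, Ivy, 11, Atlas), (2004, 35, 11, Ivy, 11, Atlas), (2004, 36, 11, Ivy, 11, Atlas), (2024, 16, 10, Yan, 21, Beta), (2024, 16, 10, Yan, 36, Echo), (2024, 16, 37, Cal, 21, Beta), (2024, 16, 37, Cal, 36, Echo), (2024, 17, 10, Yan, 21, Beta), (2024, 17, 10, Yan, 36, Echo), (2024, 17, 37, Cal, 21, Beta), (2024, 17, 37, Cal, 36, Echo)}.
Keep only column(s) role, aname (7 duplicate(s) eliminated): {(Atlas, Ivy), (Beta, Cal), (Beta, Yan), (Echo, Cal), (Echo, Yan)}
σ[role ≠ Atlas]: keep tuples satisfying role ≠ Atlas → {(Beta, Cal), (Beta, Yan), (Echo, Cal), (Echo, Yan)}

{(Beta, Cal), (Beta, Yan), (Echo, Cal), (Echo, Yan)}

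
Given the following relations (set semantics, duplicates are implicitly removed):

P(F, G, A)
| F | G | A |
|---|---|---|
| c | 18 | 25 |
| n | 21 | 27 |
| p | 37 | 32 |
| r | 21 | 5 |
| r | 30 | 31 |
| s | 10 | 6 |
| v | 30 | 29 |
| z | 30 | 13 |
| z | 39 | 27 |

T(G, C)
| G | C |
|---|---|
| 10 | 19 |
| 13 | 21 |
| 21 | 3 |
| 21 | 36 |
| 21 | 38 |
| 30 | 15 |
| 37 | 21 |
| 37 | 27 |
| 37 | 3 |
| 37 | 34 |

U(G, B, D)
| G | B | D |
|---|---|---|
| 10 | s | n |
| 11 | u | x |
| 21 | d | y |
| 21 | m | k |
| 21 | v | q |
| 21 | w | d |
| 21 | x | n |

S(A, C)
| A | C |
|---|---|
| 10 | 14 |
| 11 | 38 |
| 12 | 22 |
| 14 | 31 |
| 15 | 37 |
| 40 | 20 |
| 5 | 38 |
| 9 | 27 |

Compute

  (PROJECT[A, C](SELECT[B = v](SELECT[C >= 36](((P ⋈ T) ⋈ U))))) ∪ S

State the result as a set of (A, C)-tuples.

Natural join on G: {(n, 21, 27, 3), (n, 21, 27, 36), (n, 21, 27, 38), (p, 37, 32, 21), (p, 37, 32, 27), (p, 37, 32, 3), (p, 37, 32, 34), (r, 21, 5, 3), (r, 21, 5, 36), (r, 21, 5, 38), (r, 30, 31, 15), (s, 10, 6, 19), (v, 30, 29, 15), (z, 30, 13, 15)}
Natural join on G: {(n, 21, 27, 3, d, y), (n, 21, 27, 3, m, k), (n, 21, 27, 3, v, q), (n, 21, 27, 3, w, d), (n, 21, 27, 3, x, n), (n, 21, 27, 36, d, y), (n, 21, 27, 36, m, k), (n, 21, 27, 36, v, q), (n, 21, 27, 36, w, d), (n, 21, 27, 36, x, n), (n, 21, 27, 38, d, y), (n, 21, 27, 38, m, k), (n, 21, 27, 38, v, q), (n, 21, 27, 38, w, d), (n, 21, 27, 38, x, n), (r, 21, 5, 3, d, y), (r, 21, 5, 3, m, k), (r, 21, 5, 3, v, q), (r, 21, 5, 3, w, d), (r, 21, 5, 3, x, n), (r, 21, 5, 36, d, y), (r, 21, 5, 36, m, k), (r, 21, 5, 36, v, q), (r, 21, 5, 36, w, d), (r, 21, 5, 36, x, n), (r, 21, 5, 38, d, y), (r, 21, 5, 38, m, k), (r, 21, 5, 38, v, q), (r, 21, 5, 38, w, d), (r, 21, 5, 38, x, n), (s, 10, 6, 19, s, n)}
σ[C >= 36]: keep tuples satisfying C >= 36 → {(n, 21, 27, 36, d, y), (n, 21, 27, 36, m, k), (n, 21, 27, 36, v, q), (n, 21, 27, 36, w, d), (n, 21, 27, 36, x, n), (n, 21, 27, 38, d, y), (n, 21, 27, 38, m, k), (n, 21, 27, 38, v, q), (n, 21, 27, 38, w, d), (n, 21, 27, 38, x, n), (r, 21, 5, 36, d, y), (r, 21, 5, 36, m, k), (r, 21, 5, 36, v, q), (r, 21, 5, 36, w, d), (r, 21, 5, 36, x, n), (r, 21, 5, 38, d, y), (r, 21, 5, 38, m, k), (r, 21, 5, 38, v, q), (r, 21, 5, 38, w, d), (r, 21, 5, 38, x, n)}
σ[B = v]: keep tuples satisfying B = v → {(n, 21, 27, 36, v, q), (n, 21, 27, 38, v, q), (r, 21, 5, 36, v, q), (r, 21, 5, 38, v, q)}
π_{A, C} gives {(27, 36), (27, 38), (5, 36), (5, 38)}.
Set union of the two operands is {(10, 14), (11, 38), (12, 22), (14, 31), (15, 37), (27, 36), (27, 38), (40, 20), (5, 36), (5, 38), (9, 27)}.

{(10, 14), (11, 38), (12, 22), (14, 31), (15, 37), (27, 36), (27, 38), (40, 20), (5, 36), (5, 38), (9, 27)}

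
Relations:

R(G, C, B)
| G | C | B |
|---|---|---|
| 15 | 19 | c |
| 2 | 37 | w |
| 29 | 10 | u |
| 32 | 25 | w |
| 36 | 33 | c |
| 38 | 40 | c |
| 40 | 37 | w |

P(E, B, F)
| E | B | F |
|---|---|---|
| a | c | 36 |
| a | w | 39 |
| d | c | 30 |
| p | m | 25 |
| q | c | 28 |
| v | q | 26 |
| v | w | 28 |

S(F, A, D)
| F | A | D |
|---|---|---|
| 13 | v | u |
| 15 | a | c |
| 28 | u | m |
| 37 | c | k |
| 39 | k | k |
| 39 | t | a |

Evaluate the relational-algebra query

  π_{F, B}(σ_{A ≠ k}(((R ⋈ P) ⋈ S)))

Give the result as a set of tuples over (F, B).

Joining R and P on B yields {(15, 19, c, a, 36), (15, 19, c, d, 30), (15, 19, c, q, 28), (2, 37, w, a, 39), (2, 37, w, v, 28), (32, 25, w, a, 39), (32, 25, w, v, 28), (36, 33, c, a, 36), (36, 33, c, d, 30), (36, 33, c, q, 28), (38, 40, c, a, 36), (38, 40, c, d, 30), (38, 40, c, q, 28), (40, 37, w, a, 39), (40, 37, w, v, 28)}.
Joining (R ⋈ P) and S on F yields {(15, 19, c, q, 28, u, m), (2, 37, w, a, 39, k, k), (2, 37, w, a, 39, t, a), (2, 37, w, v, 28, u, m), (32, 25, w, a, 39, k, k), (32, 25, w, a, 39, t, a), (32, 25, w, v, 28, u, m), (36, 33, c, q, 28, u, m), (38, 40, c, q, 28, u, m), (40, 37, w, a, 39, k, k), (40, 37, w, a, 39, t, a), (40, 37, w, v, 28, u, m)}.
σ[A ≠ k]: keep tuples satisfying A ≠ k → {(15, 19, c, q, 28, u, m), (2, 37, w, a, 39, t, a), (2, 37, w, v, 28, u, m), (32, 25, w, a, 39, t, a), (32, 25, w, v, 28, u, m), (36, 33, c, q, 28, u, m), (38, 40, c, q, 28, u, m), (40, 37, w, a, 39, t, a), (40, 37, w, v, 28, u, m)}
π_{F, B} gives {(28, c), (28, w), (39, w)} (6 duplicate(s) eliminated).

{(28, c), (28, w), (39, w)}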